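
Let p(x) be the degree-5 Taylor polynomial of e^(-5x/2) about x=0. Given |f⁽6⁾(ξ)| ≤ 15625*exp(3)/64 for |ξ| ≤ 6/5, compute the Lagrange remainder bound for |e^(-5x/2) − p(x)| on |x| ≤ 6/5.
81*exp(3)/80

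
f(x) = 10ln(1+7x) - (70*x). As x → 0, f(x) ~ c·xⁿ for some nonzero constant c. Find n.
2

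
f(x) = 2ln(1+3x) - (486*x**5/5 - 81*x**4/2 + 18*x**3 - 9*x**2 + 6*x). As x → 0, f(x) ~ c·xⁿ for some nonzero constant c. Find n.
6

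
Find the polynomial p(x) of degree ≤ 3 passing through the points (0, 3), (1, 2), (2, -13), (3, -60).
-3*x**3 + 2*x**2 + 3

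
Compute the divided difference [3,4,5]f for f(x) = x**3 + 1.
12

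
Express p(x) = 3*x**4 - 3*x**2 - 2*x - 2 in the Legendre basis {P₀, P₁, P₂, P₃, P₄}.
(-12/5)P₀ + (-2)P₁ + (-2/7)P₂ + (24/35)P₄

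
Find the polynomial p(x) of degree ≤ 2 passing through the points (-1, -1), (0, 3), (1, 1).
-3*x**2 + x + 3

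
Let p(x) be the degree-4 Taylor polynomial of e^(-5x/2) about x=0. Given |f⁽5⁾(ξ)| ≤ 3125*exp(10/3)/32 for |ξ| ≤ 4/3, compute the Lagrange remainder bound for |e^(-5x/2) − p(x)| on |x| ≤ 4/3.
2500*exp(10/3)/729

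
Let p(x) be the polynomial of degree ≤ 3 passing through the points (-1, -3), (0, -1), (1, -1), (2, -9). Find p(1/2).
-3/8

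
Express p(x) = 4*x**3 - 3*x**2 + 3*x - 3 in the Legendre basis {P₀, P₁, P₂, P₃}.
(-4)P₀ + (27/5)P₁ + (-2)P₂ + (8/5)P₃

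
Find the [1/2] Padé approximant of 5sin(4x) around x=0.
20*x/(8*x**2/3 + 1)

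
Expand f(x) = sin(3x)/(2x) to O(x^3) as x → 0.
3/2 - 9*x**2/4 + O(x**3)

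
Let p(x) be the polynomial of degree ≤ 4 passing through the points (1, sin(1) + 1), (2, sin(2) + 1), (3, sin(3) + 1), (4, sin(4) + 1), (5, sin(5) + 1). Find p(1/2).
-105*sin(2)/32 + 35*sin(5)/128 + 189*sin(3)/64 + 1 - 45*sin(4)/32 + 315*sin(1)/128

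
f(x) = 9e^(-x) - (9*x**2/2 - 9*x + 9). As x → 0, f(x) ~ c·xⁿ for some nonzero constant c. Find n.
3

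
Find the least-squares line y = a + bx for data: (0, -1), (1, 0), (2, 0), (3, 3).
a = -13/10, b = 6/5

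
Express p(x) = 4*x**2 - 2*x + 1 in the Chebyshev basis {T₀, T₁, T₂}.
(3)T₀ + (-2)T₁ + (2)T₂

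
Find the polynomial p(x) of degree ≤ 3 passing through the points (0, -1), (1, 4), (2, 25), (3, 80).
3*x**3 - x**2 + 3*x - 1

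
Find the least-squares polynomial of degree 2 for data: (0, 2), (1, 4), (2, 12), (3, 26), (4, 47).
73/35 + (-48/35)x + (22/7)x²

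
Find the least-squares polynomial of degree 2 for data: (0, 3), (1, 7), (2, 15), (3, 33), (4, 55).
111/35 + (-1/7)x + (23/7)x²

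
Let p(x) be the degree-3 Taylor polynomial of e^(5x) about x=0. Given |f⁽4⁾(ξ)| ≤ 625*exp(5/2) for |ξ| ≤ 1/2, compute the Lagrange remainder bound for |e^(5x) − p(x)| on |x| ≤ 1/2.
625*exp(5/2)/384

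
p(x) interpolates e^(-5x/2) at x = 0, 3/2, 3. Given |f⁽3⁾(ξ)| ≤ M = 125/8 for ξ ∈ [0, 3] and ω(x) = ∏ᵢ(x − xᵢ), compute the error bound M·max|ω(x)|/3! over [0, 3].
125*sqrt(3)/64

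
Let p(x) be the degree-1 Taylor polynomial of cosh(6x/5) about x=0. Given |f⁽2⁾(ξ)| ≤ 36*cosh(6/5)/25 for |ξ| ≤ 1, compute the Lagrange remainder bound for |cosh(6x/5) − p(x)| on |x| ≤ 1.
18*cosh(6/5)/25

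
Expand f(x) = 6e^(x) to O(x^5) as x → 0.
6 + 6*x + 3*x**2 + x**3 + x**4/4 + O(x**5)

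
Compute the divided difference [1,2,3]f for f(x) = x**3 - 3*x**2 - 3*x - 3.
3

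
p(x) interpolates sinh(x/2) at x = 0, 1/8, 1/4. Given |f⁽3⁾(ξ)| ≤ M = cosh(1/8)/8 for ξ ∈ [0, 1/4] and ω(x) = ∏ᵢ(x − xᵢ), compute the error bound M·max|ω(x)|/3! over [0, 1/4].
sqrt(3)*cosh(1/8)/110592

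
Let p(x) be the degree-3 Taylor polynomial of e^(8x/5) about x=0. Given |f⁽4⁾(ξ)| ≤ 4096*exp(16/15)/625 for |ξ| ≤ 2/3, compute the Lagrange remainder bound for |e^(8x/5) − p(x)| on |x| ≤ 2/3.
8192*exp(16/15)/151875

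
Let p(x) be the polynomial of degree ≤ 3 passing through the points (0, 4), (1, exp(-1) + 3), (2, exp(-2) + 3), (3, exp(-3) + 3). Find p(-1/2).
(-35*exp(2) - 5 + 21*e + 83*exp(3))*exp(-3)/16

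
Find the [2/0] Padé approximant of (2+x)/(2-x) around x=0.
x**2/2 + x + 1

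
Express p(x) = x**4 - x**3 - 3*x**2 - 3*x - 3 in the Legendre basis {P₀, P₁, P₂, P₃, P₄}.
(-19/5)P₀ + (-18/5)P₁ + (-10/7)P₂ + (-2/5)P₃ + (8/35)P₄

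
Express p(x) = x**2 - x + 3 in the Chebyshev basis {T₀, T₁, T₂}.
(7/2)T₀ - T₁ + (1/2)T₂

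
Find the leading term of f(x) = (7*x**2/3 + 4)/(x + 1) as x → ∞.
7*x/3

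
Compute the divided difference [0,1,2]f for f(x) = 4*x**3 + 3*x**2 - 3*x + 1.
15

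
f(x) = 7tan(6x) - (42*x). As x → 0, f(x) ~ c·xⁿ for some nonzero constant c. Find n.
3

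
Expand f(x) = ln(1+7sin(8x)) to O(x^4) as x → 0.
56*x - 1568*x**2 + 173824*x**3/3 + O(x**4)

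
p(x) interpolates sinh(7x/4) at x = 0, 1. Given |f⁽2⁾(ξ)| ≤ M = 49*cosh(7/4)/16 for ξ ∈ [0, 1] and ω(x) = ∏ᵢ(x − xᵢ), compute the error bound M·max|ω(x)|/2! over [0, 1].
49*cosh(7/4)/128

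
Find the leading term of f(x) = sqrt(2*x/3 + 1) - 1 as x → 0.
x/3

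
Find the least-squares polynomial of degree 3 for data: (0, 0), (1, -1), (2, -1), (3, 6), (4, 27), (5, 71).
-13/126 + (1339/756)x + (-451/126)x² + (131/108)x³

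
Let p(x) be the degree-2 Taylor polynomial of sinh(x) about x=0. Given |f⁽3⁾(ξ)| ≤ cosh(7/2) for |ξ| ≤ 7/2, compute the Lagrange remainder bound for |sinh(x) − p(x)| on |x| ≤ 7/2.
343*cosh(7/2)/48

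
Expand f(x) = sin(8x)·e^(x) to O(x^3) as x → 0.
8*x + 8*x**2 + O(x**3)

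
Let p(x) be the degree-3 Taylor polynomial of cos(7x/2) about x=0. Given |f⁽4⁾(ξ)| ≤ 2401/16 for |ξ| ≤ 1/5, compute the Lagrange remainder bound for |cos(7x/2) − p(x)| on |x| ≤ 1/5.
2401/240000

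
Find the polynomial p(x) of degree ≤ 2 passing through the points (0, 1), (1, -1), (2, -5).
-x**2 - x + 1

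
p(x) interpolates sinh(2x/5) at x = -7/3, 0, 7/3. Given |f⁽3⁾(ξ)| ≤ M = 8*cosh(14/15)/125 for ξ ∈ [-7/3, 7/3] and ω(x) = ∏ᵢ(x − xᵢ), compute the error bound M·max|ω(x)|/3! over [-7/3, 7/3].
2744*sqrt(3)*cosh(14/15)/91125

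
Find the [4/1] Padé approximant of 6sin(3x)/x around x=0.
243*x**4/20 - 27*x**2 + 18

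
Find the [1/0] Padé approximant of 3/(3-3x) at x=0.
x + 1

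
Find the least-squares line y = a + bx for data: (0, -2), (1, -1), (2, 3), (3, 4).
a = -23/10, b = 11/5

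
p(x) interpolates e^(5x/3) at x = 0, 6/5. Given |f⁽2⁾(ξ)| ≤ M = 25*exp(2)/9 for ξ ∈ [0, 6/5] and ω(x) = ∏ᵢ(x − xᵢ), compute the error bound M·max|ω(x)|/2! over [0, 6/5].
exp(2)/2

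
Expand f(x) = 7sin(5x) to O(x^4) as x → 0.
35*x - 875*x**3/6 + O(x**4)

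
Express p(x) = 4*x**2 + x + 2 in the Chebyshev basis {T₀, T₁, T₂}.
(4)T₀ + T₁ + (2)T₂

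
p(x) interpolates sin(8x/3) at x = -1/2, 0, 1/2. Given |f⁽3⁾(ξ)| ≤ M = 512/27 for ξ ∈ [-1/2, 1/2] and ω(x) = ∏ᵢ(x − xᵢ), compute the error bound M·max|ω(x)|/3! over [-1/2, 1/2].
64*sqrt(3)/729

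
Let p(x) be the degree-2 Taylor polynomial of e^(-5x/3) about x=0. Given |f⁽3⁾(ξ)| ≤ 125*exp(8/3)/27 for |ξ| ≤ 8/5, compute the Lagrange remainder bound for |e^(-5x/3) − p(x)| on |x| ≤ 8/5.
256*exp(8/3)/81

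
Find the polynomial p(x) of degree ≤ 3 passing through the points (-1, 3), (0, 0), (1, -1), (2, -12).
-2*x**3 + x**2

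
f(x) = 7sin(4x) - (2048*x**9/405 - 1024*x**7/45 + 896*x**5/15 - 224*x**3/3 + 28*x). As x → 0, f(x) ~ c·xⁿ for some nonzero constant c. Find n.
11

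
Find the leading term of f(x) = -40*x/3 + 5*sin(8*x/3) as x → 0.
-1280*x**3/81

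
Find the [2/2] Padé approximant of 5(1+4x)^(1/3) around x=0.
(560*x**2/27 + 70*x/3 + 5)/(40*x**2/27 + 10*x/3 + 1)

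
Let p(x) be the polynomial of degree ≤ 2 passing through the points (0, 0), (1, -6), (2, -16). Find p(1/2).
-5/2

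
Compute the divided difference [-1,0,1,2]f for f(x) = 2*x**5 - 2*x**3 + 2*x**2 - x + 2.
8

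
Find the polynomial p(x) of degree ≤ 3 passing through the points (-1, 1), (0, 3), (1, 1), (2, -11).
-x**3 - 2*x**2 + x + 3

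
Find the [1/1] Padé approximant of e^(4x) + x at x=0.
(17*x/5 + 1)/(1 - 8*x/5)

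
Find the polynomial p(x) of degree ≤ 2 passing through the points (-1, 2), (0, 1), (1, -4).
-2*x**2 - 3*x + 1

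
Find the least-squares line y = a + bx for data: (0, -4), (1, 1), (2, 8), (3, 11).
a = -19/5, b = 26/5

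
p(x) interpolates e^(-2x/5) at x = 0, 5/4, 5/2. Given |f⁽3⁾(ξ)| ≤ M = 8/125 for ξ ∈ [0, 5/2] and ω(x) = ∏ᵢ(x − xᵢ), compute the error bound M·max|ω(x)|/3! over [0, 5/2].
sqrt(3)/216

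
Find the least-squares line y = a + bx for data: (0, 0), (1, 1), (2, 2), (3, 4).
a = -1/5, b = 13/10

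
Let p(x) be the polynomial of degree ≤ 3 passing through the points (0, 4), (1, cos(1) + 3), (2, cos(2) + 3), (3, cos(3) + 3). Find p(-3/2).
-189*cos(1)/16 + 135*cos(2)/16 - 35*cos(3)/16 + 153/16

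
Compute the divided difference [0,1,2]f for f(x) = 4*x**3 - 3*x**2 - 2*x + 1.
9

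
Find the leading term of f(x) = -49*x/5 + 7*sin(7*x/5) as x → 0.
-2401*x**3/750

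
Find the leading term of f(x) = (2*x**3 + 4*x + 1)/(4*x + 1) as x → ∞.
x**2/2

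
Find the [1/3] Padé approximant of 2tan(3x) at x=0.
6*x/(1 - 3*x**2)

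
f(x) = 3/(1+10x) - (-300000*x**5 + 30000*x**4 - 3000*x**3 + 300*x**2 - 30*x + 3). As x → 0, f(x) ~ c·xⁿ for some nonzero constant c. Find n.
6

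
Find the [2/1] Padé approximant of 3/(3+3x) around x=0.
1/(x + 1)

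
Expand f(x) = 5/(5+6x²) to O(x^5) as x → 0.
1 - 6*x**2/5 + 36*x**4/25 + O(x**5)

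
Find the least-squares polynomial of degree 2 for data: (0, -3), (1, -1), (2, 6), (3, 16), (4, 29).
-113/35 + (67/70)x + (25/14)x²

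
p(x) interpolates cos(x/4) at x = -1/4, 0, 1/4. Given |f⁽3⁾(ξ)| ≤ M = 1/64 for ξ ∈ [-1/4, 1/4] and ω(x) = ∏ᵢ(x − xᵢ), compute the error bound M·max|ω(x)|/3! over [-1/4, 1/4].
sqrt(3)/110592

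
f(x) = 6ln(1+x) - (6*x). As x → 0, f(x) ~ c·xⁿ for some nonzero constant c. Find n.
2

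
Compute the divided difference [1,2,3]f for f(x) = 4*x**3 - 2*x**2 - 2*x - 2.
22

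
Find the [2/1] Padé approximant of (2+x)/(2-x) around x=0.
(x/2 + 1)/(1 - x/2)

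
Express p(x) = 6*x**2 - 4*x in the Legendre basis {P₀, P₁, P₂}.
(2)P₀ + (-4)P₁ + (4)P₂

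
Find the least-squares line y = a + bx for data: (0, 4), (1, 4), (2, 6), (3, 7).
a = 18/5, b = 11/10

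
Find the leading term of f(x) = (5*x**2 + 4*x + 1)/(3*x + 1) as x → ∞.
5*x/3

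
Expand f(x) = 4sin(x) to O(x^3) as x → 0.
4*x + O(x**3)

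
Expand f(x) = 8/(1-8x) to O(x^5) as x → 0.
8 + 64*x + 512*x**2 + 4096*x**3 + 32768*x**4 + O(x**5)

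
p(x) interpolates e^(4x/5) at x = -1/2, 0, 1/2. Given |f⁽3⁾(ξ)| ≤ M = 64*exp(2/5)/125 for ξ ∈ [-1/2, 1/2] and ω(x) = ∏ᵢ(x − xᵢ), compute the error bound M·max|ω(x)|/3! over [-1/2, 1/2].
8*sqrt(3)*exp(2/5)/3375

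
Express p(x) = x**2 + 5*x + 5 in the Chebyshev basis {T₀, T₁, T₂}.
(11/2)T₀ + (5)T₁ + (1/2)T₂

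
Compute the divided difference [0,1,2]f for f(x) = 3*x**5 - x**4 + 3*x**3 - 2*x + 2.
47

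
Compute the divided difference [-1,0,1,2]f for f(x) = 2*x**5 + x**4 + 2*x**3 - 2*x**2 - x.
14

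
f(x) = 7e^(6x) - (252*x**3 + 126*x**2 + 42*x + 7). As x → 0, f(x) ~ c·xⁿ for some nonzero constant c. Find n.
4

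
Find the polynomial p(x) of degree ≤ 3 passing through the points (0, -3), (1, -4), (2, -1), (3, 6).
2*x**2 - 3*x - 3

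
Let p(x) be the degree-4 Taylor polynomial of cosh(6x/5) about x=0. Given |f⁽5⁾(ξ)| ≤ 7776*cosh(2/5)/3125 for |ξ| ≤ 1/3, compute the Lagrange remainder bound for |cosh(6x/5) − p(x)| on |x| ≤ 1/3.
4*cosh(2/5)/46875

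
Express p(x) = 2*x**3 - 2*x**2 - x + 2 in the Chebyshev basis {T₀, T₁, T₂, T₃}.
T₀ + (1/2)T₁ - T₂ + (1/2)T₃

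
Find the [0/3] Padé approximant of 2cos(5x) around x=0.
2/(25*x**2/2 + 1)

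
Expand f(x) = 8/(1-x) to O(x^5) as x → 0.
8 + 8*x + 8*x**2 + 8*x**3 + 8*x**4 + O(x**5)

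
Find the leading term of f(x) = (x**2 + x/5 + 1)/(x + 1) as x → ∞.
x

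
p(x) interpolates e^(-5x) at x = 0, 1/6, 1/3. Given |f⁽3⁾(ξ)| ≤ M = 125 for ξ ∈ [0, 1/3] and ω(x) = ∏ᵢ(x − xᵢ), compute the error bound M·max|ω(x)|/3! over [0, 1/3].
125*sqrt(3)/5832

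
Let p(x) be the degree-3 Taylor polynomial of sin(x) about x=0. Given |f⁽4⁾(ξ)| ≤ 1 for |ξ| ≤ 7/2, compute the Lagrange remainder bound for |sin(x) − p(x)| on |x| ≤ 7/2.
2401/384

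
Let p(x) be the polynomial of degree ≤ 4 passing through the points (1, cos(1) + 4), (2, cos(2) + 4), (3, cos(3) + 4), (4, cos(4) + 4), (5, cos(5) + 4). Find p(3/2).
35*cos(2)/32 + 7*cos(4)/32 - 5*cos(5)/128 + 35*cos(1)/128 - 35*cos(3)/64 + 4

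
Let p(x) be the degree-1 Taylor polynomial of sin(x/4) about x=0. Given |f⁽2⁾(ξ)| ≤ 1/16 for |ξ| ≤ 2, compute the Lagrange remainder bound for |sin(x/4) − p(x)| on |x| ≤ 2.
1/8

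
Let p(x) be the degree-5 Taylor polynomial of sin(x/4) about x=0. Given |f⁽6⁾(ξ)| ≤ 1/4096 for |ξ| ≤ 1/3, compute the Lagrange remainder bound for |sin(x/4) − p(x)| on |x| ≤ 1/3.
1/2149908480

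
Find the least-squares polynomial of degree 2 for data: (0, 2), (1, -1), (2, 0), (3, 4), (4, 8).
57/35 + (-221/70)x + (17/14)x²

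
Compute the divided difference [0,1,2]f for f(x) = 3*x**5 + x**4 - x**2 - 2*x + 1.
51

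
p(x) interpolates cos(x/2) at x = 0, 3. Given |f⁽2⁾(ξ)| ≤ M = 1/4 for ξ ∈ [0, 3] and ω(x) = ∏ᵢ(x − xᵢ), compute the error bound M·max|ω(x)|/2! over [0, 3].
9/32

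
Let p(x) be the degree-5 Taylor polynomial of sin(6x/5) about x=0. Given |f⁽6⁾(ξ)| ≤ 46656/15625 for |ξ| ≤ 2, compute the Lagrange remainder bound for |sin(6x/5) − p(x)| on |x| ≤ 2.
20736/78125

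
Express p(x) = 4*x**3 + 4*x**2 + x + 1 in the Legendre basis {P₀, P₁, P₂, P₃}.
(7/3)P₀ + (17/5)P₁ + (8/3)P₂ + (8/5)P₃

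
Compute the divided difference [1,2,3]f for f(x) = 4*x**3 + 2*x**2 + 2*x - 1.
26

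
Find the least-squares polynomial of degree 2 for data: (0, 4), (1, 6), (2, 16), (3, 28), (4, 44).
122/35 + (57/35)x + (15/7)x²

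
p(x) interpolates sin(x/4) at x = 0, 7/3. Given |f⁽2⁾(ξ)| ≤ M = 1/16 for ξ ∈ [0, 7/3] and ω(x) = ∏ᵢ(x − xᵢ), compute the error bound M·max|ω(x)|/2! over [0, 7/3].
49/1152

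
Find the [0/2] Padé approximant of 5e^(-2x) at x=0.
5/(2*x**2 + 2*x + 1)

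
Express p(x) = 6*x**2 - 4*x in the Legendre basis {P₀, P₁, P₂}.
(2)P₀ + (-4)P₁ + (4)P₂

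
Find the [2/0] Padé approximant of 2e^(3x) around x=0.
9*x**2 + 6*x + 2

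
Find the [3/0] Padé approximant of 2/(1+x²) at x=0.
2 - 2*x**2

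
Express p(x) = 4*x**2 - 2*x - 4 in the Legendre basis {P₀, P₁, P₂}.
(-8/3)P₀ + (-2)P₁ + (8/3)P₂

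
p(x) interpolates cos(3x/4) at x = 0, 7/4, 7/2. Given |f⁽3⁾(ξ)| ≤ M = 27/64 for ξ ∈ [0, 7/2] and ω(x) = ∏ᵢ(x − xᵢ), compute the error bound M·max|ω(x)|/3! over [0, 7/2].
343*sqrt(3)/4096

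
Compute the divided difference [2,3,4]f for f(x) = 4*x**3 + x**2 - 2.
37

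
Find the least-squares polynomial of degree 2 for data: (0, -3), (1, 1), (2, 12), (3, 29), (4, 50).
-23/7 + (69/35)x + (20/7)x²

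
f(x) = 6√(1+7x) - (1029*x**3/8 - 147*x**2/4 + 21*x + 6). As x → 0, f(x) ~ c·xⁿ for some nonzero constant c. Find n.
4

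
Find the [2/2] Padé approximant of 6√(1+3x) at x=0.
(135*x**2/8 + 45*x/2 + 6)/(9*x**2/16 + 9*x/4 + 1)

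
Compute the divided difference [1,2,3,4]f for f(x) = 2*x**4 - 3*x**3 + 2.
17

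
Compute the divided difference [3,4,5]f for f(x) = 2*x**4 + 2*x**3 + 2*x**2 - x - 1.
220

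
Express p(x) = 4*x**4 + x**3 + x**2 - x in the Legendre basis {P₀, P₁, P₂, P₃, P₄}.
(17/15)P₀ + (-2/5)P₁ + (62/21)P₂ + (2/5)P₃ + (32/35)P₄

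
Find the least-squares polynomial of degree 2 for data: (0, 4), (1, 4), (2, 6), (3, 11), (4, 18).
141/35 + (-19/14)x + (17/14)x²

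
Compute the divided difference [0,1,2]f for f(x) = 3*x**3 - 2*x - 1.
9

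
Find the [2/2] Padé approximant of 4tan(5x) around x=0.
20*x/(1 - 25*x**2/3)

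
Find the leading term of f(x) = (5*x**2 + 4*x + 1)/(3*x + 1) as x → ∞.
5*x/3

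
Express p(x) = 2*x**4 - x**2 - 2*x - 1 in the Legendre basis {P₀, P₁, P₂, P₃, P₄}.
(-14/15)P₀ + (-2)P₁ + (10/21)P₂ + (16/35)P₄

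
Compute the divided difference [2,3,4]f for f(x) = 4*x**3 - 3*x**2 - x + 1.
33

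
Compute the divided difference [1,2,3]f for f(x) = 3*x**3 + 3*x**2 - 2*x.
21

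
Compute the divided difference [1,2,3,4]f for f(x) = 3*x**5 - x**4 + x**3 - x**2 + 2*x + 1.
186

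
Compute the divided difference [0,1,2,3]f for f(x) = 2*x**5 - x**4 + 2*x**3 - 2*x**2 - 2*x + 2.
46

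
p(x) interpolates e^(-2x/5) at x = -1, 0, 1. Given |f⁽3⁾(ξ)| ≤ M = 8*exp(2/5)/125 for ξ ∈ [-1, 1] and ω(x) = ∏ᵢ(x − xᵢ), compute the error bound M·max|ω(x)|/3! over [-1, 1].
8*sqrt(3)*exp(2/5)/3375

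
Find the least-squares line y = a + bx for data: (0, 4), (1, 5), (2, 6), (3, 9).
a = 18/5, b = 8/5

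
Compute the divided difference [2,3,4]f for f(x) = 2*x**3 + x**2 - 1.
19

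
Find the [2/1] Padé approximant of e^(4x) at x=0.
(8*x**2/3 + 8*x/3 + 1)/(1 - 4*x/3)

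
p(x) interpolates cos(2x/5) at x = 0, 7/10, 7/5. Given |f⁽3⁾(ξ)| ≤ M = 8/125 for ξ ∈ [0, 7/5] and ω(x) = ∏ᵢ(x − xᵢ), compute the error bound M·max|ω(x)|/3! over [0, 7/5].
343*sqrt(3)/421875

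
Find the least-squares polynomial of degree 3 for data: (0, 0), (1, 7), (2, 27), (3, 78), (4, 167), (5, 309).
23/126 + (1843/756)x + (103/63)x² + (221/108)x³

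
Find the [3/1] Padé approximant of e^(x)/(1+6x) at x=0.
(4571*x**3/26328 + 2189*x**2/4388 + 4389*x/4388 + 1)/(26329*x/4388 + 1)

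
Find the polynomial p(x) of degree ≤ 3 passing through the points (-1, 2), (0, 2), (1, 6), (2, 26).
2*x**3 + 2*x**2 + 2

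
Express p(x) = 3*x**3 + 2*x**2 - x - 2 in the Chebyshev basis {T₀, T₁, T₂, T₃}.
-T₀ + (5/4)T₁ + T₂ + (3/4)T₃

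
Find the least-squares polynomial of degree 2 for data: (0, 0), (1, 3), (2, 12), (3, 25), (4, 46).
4/35 + (-1/35)x + (20/7)x²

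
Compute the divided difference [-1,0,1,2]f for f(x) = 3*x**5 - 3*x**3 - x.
12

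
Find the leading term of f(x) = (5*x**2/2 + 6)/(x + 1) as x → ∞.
5*x/2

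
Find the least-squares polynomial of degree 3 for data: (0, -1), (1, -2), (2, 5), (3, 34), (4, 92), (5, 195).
-127/126 + (-1229/756)x + (-347/252)x² + (103/54)x³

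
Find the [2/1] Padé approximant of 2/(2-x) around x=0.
1/(1 - x/2)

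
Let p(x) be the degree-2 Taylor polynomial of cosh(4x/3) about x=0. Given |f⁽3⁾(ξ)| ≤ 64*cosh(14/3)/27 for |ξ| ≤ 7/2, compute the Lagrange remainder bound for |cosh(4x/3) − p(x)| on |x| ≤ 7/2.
1372*cosh(14/3)/81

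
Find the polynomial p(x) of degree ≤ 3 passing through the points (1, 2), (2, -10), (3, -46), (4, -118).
-2*x**3 + 2*x + 2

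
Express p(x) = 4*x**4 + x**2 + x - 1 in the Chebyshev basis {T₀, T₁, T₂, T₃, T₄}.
T₀ + T₁ + (5/2)T₂ + (1/2)T₄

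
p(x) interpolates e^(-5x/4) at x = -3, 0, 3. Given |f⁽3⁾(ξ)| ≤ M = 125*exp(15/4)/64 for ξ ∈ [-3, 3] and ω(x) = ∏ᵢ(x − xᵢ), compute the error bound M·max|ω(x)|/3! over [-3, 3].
125*sqrt(3)*exp(15/4)/64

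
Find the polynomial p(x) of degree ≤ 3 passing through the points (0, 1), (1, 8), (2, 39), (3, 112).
3*x**3 + 3*x**2 + x + 1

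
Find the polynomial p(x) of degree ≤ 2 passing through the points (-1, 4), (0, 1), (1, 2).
2*x**2 - x + 1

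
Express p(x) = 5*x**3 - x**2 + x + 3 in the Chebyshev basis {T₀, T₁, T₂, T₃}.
(5/2)T₀ + (19/4)T₁ + (-1/2)T₂ + (5/4)T₃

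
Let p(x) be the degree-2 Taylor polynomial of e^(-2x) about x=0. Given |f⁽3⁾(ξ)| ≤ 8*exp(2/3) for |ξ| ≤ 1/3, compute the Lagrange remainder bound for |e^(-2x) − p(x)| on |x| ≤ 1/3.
4*exp(2/3)/81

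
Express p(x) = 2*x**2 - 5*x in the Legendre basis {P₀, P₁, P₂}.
(2/3)P₀ + (-5)P₁ + (4/3)P₂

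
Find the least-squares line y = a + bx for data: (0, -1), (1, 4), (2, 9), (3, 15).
a = -6/5, b = 53/10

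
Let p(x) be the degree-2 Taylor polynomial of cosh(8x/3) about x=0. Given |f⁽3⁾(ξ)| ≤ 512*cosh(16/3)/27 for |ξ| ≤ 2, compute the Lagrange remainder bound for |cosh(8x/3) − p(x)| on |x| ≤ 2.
2048*cosh(16/3)/81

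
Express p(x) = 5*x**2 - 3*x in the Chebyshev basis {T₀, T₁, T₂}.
(5/2)T₀ + (-3)T₁ + (5/2)T₂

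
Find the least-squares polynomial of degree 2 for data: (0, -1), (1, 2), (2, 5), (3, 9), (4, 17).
-22/35 + (81/70)x + (11/14)x²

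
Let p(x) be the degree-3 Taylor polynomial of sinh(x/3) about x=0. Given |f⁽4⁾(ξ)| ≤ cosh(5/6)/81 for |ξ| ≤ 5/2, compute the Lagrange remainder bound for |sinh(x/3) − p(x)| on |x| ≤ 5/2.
625*cosh(5/6)/31104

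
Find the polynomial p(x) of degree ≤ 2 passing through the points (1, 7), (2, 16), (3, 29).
2*x**2 + 3*x + 2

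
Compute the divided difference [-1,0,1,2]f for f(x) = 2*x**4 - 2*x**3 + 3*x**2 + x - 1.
2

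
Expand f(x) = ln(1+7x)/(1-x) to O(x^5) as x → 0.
7*x - 35*x**2/2 + 581*x**3/6 - 6041*x**4/12 + O(x**5)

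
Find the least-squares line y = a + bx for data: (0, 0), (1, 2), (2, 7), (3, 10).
a = -1/2, b = 7/2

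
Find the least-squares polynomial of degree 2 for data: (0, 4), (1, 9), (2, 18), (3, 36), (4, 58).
29/7 + (17/14)x + (43/14)x²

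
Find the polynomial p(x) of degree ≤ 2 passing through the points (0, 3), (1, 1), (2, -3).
-x**2 - x + 3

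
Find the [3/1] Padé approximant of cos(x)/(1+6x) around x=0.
(x**3/144 - 427*x**2/852 + x/5112 + 1)/(30673*x/5112 + 1)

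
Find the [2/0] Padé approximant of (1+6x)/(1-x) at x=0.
7*x**2 + 7*x + 1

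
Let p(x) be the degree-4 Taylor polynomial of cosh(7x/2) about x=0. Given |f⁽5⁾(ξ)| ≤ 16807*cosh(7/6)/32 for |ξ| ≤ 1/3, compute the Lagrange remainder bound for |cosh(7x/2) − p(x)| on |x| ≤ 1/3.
16807*cosh(7/6)/933120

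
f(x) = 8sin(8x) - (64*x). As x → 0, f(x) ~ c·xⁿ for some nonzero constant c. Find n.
3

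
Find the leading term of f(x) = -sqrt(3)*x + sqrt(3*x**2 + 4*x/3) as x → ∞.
2*sqrt(3)/9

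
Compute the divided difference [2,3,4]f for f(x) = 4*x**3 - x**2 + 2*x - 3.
35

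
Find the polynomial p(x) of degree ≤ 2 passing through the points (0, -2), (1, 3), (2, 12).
2*x**2 + 3*x - 2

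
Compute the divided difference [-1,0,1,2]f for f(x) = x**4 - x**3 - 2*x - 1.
1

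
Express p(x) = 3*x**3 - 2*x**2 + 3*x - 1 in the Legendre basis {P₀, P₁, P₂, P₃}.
(-5/3)P₀ + (24/5)P₁ + (-4/3)P₂ + (6/5)P₃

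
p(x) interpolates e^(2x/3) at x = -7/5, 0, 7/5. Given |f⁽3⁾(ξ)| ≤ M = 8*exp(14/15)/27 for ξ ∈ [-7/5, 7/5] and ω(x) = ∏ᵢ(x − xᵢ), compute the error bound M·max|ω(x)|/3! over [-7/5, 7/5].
2744*sqrt(3)*exp(14/15)/91125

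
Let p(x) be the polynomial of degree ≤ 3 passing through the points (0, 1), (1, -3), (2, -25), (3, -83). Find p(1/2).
1/8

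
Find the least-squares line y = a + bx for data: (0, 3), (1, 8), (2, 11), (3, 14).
a = 18/5, b = 18/5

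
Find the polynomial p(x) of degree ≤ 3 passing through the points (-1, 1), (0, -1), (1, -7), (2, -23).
-x**3 - 2*x**2 - 3*x - 1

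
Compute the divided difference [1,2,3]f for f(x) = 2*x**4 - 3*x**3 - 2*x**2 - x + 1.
30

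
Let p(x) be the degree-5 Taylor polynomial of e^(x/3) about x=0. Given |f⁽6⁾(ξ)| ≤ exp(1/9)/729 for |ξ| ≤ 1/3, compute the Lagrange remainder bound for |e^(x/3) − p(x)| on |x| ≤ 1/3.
exp(1/9)/382637520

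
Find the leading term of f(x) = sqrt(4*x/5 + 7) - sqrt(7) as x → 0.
2*sqrt(7)*x/35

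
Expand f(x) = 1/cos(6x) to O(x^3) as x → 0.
1 + 18*x**2 + O(x**3)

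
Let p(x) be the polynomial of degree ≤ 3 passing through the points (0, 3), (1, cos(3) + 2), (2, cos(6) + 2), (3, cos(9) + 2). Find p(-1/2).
-5*cos(9)/16 + 21*cos(6)/16 - 35*cos(3)/16 + 67/16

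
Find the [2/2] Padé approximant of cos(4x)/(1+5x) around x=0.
(-440*x**2/51 + 20*x/51 + 1)/(4*x**2/3 + 275*x/51 + 1)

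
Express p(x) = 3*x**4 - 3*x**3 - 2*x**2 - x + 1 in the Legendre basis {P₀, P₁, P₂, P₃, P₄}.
(14/15)P₀ + (-14/5)P₁ + (8/21)P₂ + (-6/5)P₃ + (24/35)P₄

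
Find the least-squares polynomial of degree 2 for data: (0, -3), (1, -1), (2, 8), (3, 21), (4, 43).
-102/35 + (-41/35)x + (22/7)x²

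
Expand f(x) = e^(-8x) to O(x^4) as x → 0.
1 - 8*x + 32*x**2 - 256*x**3/3 + O(x**4)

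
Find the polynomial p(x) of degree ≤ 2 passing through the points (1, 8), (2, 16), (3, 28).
2*x**2 + 2*x + 4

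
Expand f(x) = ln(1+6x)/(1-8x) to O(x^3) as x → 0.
6*x + 30*x**2 + O(x**3)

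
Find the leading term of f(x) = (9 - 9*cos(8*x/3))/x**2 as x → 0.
32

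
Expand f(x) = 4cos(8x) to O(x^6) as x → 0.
4 - 128*x**2 + 2048*x**4/3 + O(x**6)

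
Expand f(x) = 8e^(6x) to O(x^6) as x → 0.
8 + 48*x + 144*x**2 + 288*x**3 + 432*x**4 + 2592*x**5/5 + O(x**6)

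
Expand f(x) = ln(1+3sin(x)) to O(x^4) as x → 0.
3*x - 9*x**2/2 + 17*x**3/2 + O(x**4)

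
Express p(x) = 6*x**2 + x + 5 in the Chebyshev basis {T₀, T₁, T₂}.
(8)T₀ + T₁ + (3)T₂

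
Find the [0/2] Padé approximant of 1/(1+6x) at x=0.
1/(6*x + 1)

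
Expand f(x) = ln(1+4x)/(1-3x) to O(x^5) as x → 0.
4*x + 4*x**2 + 100*x**3/3 + 36*x**4 + O(x**5)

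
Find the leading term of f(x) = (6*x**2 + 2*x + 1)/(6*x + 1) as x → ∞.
x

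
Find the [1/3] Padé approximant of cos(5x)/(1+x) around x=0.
(1 - 125*x/12)/(-2825*x**3/24 + 25*x**2/12 - 113*x/12 + 1)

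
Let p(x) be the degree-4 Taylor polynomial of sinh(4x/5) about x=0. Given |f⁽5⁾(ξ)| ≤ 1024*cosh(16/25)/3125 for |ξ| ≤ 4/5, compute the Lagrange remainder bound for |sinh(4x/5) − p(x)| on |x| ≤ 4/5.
131072*cosh(16/25)/146484375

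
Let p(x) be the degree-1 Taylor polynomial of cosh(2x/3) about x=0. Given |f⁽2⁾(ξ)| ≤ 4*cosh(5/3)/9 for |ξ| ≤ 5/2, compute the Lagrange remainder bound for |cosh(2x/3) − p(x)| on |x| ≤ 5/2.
25*cosh(5/3)/18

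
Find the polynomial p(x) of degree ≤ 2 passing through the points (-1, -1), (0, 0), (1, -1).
-x**2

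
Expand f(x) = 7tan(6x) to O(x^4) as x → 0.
42*x + 504*x**3 + O(x**4)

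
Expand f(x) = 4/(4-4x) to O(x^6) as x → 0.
1 + x + x**2 + x**3 + x**4 + x**5 + O(x**6)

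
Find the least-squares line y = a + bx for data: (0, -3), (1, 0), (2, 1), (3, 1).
a = -11/5, b = 13/10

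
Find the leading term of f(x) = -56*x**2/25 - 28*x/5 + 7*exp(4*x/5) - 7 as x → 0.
224*x**3/375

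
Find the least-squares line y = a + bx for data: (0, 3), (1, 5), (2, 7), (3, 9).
a = 3, b = 2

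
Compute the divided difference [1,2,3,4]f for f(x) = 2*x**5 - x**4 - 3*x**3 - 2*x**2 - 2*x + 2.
117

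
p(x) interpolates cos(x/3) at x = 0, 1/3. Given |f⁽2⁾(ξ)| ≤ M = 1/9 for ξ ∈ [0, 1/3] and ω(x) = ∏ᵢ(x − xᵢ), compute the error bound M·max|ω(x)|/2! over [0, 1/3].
1/648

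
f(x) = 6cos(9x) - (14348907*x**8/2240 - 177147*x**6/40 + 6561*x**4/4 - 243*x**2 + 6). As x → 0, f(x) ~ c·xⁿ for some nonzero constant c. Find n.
10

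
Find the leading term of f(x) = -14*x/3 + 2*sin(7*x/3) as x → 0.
-343*x**3/81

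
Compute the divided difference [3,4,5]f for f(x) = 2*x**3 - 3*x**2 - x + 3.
21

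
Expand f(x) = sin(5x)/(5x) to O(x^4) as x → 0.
1 - 25*x**2/6 + O(x**4)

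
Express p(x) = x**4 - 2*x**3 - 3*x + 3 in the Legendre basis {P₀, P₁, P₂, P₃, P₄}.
(16/5)P₀ + (-21/5)P₁ + (4/7)P₂ + (-4/5)P₃ + (8/35)P₄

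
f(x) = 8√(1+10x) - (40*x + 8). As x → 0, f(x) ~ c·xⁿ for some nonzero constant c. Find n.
2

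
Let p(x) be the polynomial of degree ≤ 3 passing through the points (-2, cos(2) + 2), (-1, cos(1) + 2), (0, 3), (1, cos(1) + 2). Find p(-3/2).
5*cos(2)/16 + cos(1) + 27/16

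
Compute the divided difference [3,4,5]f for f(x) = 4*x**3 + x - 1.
48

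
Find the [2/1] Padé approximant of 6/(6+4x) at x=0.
1/(2*x/3 + 1)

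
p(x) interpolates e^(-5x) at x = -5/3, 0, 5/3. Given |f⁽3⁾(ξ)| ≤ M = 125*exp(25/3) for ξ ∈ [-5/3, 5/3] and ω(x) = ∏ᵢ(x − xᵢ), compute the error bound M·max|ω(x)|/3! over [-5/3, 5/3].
15625*sqrt(3)*exp(25/3)/729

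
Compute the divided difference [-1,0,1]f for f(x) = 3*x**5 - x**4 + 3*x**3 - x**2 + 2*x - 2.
-2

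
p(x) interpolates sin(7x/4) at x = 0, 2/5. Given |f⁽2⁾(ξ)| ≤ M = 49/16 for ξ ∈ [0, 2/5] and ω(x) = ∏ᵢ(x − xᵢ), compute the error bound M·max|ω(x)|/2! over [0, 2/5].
49/800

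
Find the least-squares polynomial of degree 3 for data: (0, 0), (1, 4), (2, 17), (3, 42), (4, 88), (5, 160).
-1/9 + (536/189)x + (41/63)x² + (28/27)x³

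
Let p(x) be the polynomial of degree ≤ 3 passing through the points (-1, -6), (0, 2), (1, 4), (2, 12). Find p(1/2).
3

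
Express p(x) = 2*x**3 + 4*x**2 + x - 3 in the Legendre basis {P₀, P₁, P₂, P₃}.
(-5/3)P₀ + (11/5)P₁ + (8/3)P₂ + (4/5)P₃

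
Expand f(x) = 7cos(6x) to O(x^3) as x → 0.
7 - 126*x**2 + O(x**3)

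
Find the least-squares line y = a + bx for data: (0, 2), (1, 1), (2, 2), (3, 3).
a = 7/5, b = 2/5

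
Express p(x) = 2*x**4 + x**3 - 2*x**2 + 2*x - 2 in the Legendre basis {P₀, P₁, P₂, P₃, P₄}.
(-34/15)P₀ + (13/5)P₁ + (-4/21)P₂ + (2/5)P₃ + (16/35)P₄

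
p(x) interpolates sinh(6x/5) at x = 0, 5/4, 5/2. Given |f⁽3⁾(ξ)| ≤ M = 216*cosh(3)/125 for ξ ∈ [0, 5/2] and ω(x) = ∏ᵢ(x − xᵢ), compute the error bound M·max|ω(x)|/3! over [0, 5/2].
sqrt(3)*cosh(3)/8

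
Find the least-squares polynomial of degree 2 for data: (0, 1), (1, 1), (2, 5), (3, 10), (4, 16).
23/35 + (13/70)x + (13/14)x²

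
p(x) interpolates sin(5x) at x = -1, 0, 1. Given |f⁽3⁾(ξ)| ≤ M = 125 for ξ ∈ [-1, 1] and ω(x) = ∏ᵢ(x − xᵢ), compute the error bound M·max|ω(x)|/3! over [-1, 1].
125*sqrt(3)/27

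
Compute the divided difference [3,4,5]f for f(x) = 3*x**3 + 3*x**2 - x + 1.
39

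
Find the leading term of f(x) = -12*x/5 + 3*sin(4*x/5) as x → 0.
-32*x**3/125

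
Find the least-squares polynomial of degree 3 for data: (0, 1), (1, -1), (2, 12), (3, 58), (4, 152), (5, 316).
113/126 + (-2279/756)x + (-407/252)x² + (80/27)x³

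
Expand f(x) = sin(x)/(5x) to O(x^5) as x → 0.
1/5 - x**2/30 + x**4/600 + O(x**5)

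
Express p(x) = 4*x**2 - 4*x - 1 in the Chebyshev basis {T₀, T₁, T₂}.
T₀ + (-4)T₁ + (2)T₂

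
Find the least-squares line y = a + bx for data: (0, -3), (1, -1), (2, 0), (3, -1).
a = -23/10, b = 7/10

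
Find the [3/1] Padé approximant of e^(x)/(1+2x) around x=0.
(131*x**3/696 + 57*x**2/116 + 117*x/116 + 1)/(233*x/116 + 1)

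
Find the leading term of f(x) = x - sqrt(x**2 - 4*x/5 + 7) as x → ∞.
2/5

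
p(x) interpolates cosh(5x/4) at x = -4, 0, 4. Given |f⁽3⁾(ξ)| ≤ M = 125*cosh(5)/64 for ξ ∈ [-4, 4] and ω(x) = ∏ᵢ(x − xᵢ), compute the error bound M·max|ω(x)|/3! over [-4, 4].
125*sqrt(3)*cosh(5)/27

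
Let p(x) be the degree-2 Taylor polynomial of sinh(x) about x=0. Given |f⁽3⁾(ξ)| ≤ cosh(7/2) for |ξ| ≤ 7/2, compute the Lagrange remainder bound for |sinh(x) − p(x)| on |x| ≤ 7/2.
343*cosh(7/2)/48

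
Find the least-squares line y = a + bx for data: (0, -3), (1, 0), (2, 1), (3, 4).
a = -14/5, b = 11/5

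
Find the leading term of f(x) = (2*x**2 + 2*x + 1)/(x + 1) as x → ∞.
2*x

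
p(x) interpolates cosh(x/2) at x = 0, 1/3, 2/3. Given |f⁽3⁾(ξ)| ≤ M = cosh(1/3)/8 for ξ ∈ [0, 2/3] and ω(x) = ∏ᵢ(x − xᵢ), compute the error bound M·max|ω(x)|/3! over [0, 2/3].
sqrt(3)*cosh(1/3)/5832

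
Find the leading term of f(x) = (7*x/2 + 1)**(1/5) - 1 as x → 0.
7*x/10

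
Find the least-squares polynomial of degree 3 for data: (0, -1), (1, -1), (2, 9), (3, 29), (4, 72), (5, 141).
-151/126 + (-41/108)x + (16/63)x² + (119/108)x³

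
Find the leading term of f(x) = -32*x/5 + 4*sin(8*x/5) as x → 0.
-1024*x**3/375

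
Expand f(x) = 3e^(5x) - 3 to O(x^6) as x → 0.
15*x + 75*x**2/2 + 125*x**3/2 + 625*x**4/8 + 625*x**5/8 + O(x**6)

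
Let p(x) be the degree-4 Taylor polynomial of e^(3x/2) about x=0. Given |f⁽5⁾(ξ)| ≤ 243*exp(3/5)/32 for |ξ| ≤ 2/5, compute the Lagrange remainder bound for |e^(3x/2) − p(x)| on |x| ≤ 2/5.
81*exp(3/5)/125000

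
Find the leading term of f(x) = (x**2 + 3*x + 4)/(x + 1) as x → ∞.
x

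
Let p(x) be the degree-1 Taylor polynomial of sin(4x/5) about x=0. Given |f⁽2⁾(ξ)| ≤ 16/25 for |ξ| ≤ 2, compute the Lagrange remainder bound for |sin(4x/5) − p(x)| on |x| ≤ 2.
32/25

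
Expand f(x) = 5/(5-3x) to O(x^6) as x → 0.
1 + 3*x/5 + 9*x**2/25 + 27*x**3/125 + 81*x**4/625 + 243*x**5/3125 + O(x**6)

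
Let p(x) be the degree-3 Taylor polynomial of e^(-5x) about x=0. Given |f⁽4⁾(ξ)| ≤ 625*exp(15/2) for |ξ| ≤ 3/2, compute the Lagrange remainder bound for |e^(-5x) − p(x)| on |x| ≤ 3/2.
16875*exp(15/2)/128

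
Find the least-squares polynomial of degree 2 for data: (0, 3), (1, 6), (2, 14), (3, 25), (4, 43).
109/35 + (33/70)x + (33/14)x²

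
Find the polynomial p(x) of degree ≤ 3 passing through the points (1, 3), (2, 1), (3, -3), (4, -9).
-x**2 + x + 3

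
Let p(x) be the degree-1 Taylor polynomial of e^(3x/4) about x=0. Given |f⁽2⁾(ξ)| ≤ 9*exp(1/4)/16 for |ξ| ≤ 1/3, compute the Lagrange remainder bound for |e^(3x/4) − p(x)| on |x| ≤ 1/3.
exp(1/4)/32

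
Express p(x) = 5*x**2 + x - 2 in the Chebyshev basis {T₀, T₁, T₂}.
(1/2)T₀ + T₁ + (5/2)T₂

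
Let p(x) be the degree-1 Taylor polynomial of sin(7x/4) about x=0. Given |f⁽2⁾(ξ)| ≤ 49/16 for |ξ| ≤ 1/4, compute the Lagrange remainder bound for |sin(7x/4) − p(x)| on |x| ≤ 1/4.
49/512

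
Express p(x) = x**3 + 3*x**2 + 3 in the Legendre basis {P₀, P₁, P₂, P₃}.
(4)P₀ + (3/5)P₁ + (2)P₂ + (2/5)P₃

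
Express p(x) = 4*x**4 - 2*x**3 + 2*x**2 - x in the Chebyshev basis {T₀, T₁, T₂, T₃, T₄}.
(5/2)T₀ + (-5/2)T₁ + (3)T₂ + (-1/2)T₃ + (1/2)T₄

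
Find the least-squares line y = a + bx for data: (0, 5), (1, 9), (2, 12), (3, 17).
a = 49/10, b = 39/10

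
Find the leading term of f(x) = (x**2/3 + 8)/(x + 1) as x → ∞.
x/3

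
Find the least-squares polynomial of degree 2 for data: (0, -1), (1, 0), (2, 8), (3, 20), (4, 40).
-1 + (-9/5)x + (3)x²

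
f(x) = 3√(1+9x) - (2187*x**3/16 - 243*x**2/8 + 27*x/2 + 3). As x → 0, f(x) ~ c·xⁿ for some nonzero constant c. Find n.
4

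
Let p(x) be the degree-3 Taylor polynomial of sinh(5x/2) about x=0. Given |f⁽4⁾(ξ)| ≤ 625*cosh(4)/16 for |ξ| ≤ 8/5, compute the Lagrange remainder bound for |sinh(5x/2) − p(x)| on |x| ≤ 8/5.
32*cosh(4)/3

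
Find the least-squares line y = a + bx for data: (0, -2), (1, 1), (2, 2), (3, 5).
a = -9/5, b = 11/5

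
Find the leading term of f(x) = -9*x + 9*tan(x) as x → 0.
3*x**3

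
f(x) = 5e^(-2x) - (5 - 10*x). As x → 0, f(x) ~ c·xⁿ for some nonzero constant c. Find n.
2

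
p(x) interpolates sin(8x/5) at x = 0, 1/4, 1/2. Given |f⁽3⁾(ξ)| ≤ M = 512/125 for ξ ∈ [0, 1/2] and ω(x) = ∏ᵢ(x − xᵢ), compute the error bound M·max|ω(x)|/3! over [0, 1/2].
8*sqrt(3)/3375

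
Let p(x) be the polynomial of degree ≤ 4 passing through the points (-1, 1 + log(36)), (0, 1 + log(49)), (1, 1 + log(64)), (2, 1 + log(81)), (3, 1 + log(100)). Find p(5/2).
1 + log(81*2**(3/16)*3**(19/64)*5**(35/64)*7**(7/16)/8)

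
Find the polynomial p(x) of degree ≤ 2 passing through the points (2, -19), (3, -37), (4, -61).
-3*x**2 - 3*x - 1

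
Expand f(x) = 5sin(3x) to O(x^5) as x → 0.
15*x - 45*x**3/2 + O(x**5)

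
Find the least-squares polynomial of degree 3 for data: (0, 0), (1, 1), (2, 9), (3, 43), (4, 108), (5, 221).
11/63 + (-139/189)x + (-76/63)x² + (55/27)x³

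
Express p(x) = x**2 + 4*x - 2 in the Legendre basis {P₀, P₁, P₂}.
(-5/3)P₀ + (4)P₁ + (2/3)P₂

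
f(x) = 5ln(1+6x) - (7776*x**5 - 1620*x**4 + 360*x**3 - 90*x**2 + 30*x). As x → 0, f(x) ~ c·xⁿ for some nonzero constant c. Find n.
6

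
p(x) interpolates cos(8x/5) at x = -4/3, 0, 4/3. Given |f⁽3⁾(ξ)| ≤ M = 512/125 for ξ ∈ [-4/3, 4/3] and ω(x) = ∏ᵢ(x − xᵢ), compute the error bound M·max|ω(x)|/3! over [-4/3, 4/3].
32768*sqrt(3)/91125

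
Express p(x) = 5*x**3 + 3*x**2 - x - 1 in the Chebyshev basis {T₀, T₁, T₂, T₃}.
(1/2)T₀ + (11/4)T₁ + (3/2)T₂ + (5/4)T₃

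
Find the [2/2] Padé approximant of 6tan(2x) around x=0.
12*x/(1 - 4*x**2/3)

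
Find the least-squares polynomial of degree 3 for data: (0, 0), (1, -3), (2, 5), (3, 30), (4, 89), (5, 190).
-19/126 + (-299/108)x + (-347/252)x² + (103/54)x³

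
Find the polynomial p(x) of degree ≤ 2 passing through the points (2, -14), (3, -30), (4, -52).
-3*x**2 - x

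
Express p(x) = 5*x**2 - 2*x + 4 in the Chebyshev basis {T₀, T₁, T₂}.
(13/2)T₀ + (-2)T₁ + (5/2)T₂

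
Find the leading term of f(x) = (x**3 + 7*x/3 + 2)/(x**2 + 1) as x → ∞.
x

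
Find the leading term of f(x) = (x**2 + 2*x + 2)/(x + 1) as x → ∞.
x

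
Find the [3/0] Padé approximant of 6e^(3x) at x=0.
27*x**3 + 27*x**2 + 18*x + 6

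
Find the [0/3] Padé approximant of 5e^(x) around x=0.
5/(-x**3/6 + x**2/2 - x + 1)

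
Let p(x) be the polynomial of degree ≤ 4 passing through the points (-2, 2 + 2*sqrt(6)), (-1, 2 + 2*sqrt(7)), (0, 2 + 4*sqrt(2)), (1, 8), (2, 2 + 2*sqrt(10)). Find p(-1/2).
-5*sqrt(6)/64 + 3*sqrt(10)/64 + 17/16 + 15*sqrt(7)/16 + 45*sqrt(2)/16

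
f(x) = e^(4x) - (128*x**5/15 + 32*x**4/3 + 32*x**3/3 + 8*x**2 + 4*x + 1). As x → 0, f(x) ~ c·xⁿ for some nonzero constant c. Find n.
6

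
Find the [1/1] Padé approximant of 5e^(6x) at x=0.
(15*x + 5)/(1 - 3*x)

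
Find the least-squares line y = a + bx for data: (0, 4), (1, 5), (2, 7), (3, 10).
a = 7/2, b = 2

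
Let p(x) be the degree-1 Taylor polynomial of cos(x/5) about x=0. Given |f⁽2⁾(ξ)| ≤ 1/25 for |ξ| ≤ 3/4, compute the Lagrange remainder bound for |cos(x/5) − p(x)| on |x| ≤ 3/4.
9/800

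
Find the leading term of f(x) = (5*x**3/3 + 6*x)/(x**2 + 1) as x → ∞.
5*x/3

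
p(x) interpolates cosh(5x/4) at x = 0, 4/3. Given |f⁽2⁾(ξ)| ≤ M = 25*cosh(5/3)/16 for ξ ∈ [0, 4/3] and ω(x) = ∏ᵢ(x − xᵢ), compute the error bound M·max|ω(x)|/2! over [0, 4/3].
25*cosh(5/3)/72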